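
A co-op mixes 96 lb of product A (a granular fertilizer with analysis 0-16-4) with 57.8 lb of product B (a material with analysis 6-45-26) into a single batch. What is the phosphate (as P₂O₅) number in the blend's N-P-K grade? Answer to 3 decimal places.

26.899% P₂O₅

Total mass = 96 + 57.8 = 153.8 lb.
P₂O₅ mass = 16%×96 + 45%×57.8 = 41.37 lb.
% P₂O₅ = 41.37 / 153.8 = 26.8986%.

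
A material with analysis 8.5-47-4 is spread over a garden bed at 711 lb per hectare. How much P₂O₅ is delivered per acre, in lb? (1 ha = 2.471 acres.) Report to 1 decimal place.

135.2 lb P₂O₅ per acre

P₂O₅ per hectare = 711 × 47% = 334.17 lb.
Convert to per acre: 334.17 × 0.404694 = 135.237 lb.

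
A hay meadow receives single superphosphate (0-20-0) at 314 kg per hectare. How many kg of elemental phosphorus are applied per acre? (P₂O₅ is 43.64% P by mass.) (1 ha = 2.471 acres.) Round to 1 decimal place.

11.1 kg P per acre

P₂O₅ per hectare = 314 × 20% = 62.8 kg.
Elemental P = 62.8 × 0.4364 = 27.4059 kg per hectare.
Convert to per acre: 27.4059 × 0.404694 = 11.091 kg.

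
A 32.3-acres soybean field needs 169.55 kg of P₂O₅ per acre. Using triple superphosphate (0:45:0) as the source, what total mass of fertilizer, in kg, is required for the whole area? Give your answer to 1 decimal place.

12169.9 kg

Product per acre = 169.55 / 45% = 376.778 kg.
Total product = 376.778 × 32.3 = 12169.92 kg.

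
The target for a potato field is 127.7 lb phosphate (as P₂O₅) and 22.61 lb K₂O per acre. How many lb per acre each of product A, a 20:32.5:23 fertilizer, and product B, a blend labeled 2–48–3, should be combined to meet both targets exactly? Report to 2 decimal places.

69.76 lb product A, 218.81 lb product B

Per-acre balance (a = product A, b = product B):
P₂O₅: 0.325·a + 0.48·b = 127.7
K₂O: 0.23·a + 0.03·b = 22.61
Eliminate a: (row1) − 0.325/0.23·(row2) → 0.437609·b = 95.7511, so b = 218.805.
Back-substitute: a = (127.7 − 0.48·218.805) / 0.325 = 69.7645.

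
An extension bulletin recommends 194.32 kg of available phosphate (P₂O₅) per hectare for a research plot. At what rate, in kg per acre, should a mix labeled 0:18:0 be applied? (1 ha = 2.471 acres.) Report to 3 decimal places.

436.890 kg of product per acre

Product per hectare = 194.32 / 18% = 1079.56 kg.
Convert to per acre: 1079.56 × 0.404694 = 436.8901 kg.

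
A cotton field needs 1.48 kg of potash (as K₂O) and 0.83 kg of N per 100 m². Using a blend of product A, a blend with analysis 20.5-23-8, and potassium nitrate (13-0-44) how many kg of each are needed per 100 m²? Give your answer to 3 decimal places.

2.165 kg product A, 2.970 kg potassium nitrate

Per-100 m² balance (a = product A, b = potassium nitrate):
K₂O: 0.08·a + 0.44·b = 1.48
N: 0.205·a + 0.13·b = 0.83
Solving simultaneously: a = 2.16541, b = 2.96992.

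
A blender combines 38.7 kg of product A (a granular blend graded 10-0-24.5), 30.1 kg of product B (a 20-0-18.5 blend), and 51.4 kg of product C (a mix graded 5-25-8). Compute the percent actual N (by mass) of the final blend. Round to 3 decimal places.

10.366% N

Total mass = 38.7 + 30.1 + 51.4 = 120.2 kg.
N mass = 10%×38.7 + 20%×30.1 + 5%×51.4 = 12.46 kg.
% N = 12.46 / 120.2 = 10.3661%.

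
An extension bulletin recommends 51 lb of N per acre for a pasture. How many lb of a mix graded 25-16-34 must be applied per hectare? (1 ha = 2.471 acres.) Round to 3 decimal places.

Product per acre = 51 / 25% = 204 lb.
Convert to per hectare: 204 × 2.471 = 504.084 lb.

504.084 lb of product per hectare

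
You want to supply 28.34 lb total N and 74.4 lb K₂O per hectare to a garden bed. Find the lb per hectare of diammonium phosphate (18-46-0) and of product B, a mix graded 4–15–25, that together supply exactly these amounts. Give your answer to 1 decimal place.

91.3 lb diammonium phosphate, 297.6 lb product B

With a, b = lb per hectare of diammonium phosphate and product B:
N: 0.18·a + 0.04·b = 28.34
K₂O: 0·a + 0.25·b = 74.4
Solving simultaneously: a = 91.3111, b = 297.6.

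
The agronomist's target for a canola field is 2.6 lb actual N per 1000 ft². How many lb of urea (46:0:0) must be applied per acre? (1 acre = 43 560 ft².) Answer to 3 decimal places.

246.209 lb of product per acre

Product per 1000 ft² = 2.6 / 46% = 5.65217 lb.
Convert to per acre: 5.65217 × 43.56 = 246.2087 lb.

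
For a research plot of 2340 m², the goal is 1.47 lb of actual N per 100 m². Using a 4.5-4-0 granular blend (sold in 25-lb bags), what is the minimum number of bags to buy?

31 bags

Product per 100 m² = 1.47 / 4.5% = 32.6667 lb.
Total product = 32.6667 × 2340 / 100 = 764.4 lb.
Bags = ⌈764.4 / 25⌉ = 31.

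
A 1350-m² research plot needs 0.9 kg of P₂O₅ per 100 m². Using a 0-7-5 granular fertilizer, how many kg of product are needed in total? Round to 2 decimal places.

173.57 kg

Product per 100 m² = 0.9 / 7% = 12.8571 kg.
Total product = 12.8571 × 1350 / 100 = 173.571 kg.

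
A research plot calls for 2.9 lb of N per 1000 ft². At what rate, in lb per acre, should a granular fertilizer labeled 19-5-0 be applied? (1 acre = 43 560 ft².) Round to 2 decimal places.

Product per 1000 ft² = 2.9 / 19% = 15.2632 lb.
Convert to per acre: 15.2632 × 43.56 = 664.863 lb.

664.86 lb of product per acre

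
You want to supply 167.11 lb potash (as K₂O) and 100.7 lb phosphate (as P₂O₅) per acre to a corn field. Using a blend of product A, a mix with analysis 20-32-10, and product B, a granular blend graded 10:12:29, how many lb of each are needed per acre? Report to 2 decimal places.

113.24 lb product A, 537.19 lb product B

Let a = lb of product A, b = lb of product B (per acre).
K₂O: 0.1·a + 0.29·b = 167.11
P₂O₅: 0.32·a + 0.12·b = 100.7
Solving simultaneously: a = 113.2401, b = 537.193.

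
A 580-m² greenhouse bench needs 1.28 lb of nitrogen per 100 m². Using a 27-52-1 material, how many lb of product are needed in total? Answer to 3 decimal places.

27.496 lb

Product per 100 m² = 1.28 / 27% = 4.74074 lb.
Total product = 4.74074 × 580 / 100 = 27.4963 lb.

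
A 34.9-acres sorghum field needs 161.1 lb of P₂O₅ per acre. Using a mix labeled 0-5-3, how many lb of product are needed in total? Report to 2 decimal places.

112447.80 lb

Product per acre = 161.1 / 5% = 3222 lb.
Total product = 3222 × 34.9 = 112447.8 lb.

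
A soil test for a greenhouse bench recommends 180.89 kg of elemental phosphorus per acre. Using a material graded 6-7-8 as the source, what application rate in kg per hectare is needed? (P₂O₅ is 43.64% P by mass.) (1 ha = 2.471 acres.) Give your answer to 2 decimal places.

As P₂O₅: 180.89 / 0.4364 = 414.505 kg per acre.
Product per acre = 414.505 / 7% = 5921.5 kg.
Convert to per hectare: 5921.5 × 2.471 = 14632.028 kg.

14632.03 kg of product per hectare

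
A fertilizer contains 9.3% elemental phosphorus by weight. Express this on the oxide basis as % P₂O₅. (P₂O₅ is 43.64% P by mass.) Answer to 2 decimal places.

21.31% P₂O₅

%P₂O₅ = 9.3 / 0.4364 = 21.3107%.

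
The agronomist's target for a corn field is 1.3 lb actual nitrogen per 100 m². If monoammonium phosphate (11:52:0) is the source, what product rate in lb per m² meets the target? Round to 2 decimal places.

0.12 lb of product per sq m

Product per 100 m² = 1.3 / 11% = 11.8182 lb.
Convert to per m²: 11.8182 × 0.01 = 0.118182 lb.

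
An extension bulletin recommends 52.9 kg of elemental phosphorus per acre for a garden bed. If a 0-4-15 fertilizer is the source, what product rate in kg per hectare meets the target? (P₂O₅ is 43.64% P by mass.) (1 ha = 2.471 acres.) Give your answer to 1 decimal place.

7488.3 kg of product per hectare

As P₂O₅: 52.9 / 0.4364 = 121.219 kg per acre.
Product per acre = 121.219 / 4% = 3030.48 kg.
Convert to per hectare: 3030.48 × 2.471 = 7488.31 kg.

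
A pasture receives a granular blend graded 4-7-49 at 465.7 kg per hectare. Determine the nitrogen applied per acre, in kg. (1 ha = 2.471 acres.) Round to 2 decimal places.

nitrogen per hectare = 465.7 × 4% = 18.628 kg.
Convert to per acre: 18.628 × 0.404694 = 7.53865 kg.

7.54 kg N per acre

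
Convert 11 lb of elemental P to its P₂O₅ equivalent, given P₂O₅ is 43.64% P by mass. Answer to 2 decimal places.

25.21 lb P₂O₅

P₂O₅ = 11 / 0.4364 = 25.2062 lb.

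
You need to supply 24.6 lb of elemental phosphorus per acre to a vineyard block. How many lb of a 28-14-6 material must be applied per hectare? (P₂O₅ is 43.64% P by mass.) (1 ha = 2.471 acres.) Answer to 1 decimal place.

As P₂O₅: 24.6 / 0.4364 = 56.3703 lb per acre.
Product per acre = 56.3703 / 14% = 402.645 lb.
Convert to per hectare: 402.645 × 2.471 = 994.936 lb.

994.9 lb of product per hectare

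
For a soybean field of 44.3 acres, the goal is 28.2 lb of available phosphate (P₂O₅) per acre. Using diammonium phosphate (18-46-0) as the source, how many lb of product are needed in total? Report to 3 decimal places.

2715.783 lb

Product per acre = 28.2 / 46% = 61.3043 lb.
Total product = 61.3043 × 44.3 = 2715.7826 lb.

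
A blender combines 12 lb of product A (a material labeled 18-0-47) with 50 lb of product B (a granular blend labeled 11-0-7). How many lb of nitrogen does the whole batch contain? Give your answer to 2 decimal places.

7.66 lb N

N mass = 18%×12 + 11%×50 = 7.66 lb.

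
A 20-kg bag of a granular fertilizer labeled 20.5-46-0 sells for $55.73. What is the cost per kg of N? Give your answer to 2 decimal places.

N in bag = 20 × 20.5% = 4.1 kg.
Cost per kg N = $55.73 / 4.1 = $13.5927.

$13.59 per kg N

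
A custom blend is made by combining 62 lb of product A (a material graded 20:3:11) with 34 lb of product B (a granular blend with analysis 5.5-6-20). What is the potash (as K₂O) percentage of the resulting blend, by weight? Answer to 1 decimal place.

14.2% K₂O

Total mass = 62 + 34 = 96 lb.
K₂O mass = 11%×62 + 20%×34 = 13.62 lb.
% K₂O = 13.62 / 96 = 14.1875%.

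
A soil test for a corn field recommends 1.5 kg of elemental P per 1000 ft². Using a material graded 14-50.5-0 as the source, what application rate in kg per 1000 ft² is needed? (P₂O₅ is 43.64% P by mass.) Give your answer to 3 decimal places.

6.806 kg of product per thousand sq ft

As P₂O₅: 1.5 / 0.4364 = 3.43721 kg per 1000 ft².
Product per 1000 ft² = 3.43721 / 50.5% = 6.80636 kg.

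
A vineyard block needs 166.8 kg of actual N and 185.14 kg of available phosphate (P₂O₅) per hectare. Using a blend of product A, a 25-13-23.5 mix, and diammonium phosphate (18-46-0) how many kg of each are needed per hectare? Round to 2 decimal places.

473.83 kg product A, 268.57 kg diammonium phosphate

With a, b = kg per hectare of product A and diammonium phosphate:
N: 0.25·a + 0.18·b = 166.8
P₂O₅: 0.13·a + 0.46·b = 185.14
From row1: a = (166.8 − 0.18·b) / 0.25.
Into row2: 0.13·(166.8 − 0.18·b)/0.25 + 0.46·b = 185.14 → b = 268.5699, a = 473.8297.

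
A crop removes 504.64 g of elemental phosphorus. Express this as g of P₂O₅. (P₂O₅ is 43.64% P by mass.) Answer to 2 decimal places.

1156.37 g P₂O₅

P₂O₅ = 504.64 / 0.4364 = 1156.3703 g.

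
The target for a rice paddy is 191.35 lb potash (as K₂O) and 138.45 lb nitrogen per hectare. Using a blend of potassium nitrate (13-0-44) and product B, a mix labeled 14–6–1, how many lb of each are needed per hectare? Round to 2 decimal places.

421.30 lb potassium nitrate, 597.72 lb product B

Let a = lb of potassium nitrate, b = lb of product B (per hectare).
K₂O: 0.44·a + 0.01·b = 191.35
N: 0.13·a + 0.14·b = 138.45
Eliminate a: (row1) − 0.44/0.13·(row2) → -0.463846·b = -277.25, so b = 597.7197.
Back-substitute: a = (191.35 − 0.01·597.7197) / 0.44 = 421.302.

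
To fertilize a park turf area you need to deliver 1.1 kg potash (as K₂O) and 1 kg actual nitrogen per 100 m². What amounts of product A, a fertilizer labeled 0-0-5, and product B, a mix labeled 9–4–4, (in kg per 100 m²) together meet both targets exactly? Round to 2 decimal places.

13.11 kg product A, 11.11 kg product B

Let a = kg of product A, b = kg of product B (per 100 m²).
K₂O: 0.05·a + 0.04·b = 1.1
N: 0·a + 0.09·b = 1
Solving simultaneously: a = 13.1111, b = 11.1111.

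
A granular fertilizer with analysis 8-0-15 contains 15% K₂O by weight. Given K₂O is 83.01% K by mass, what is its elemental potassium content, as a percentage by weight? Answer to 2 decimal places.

12.45% K

%K = 15 × 0.8301 = 12.4515%.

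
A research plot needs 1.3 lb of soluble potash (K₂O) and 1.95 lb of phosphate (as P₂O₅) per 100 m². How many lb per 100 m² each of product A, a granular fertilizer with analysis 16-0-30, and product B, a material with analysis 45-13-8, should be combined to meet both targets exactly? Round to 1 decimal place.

0.3 lb product A, 15.0 lb product B

With a, b = lb per 100 m² of product A and product B:
K₂O: 0.3·a + 0.08·b = 1.3
P₂O₅: 0·a + 0.13·b = 1.95
Solving simultaneously: a = 0.333333, b = 15.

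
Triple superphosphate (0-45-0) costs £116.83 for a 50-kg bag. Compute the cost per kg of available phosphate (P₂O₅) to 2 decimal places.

P₂O₅ in bag = 50 × 45% = 22.5 kg.
Cost per kg P₂O₅ = £116.83 / 22.5 = £5.1924.

£5.19 per kg P₂O₅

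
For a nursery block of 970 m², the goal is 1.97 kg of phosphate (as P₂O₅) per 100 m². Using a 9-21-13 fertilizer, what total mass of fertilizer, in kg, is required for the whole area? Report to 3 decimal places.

90.995 kg

Product per 100 m² = 1.97 / 21% = 9.38095 kg.
Total product = 9.38095 × 970 / 100 = 90.9952 kg.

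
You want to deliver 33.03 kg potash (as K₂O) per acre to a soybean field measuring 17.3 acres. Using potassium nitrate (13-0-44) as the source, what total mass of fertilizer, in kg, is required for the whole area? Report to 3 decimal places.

Product per acre = 33.03 / 44% = 75.0682 kg.
Total product = 75.0682 × 17.3 = 1298.6795 kg.

1298.680 kg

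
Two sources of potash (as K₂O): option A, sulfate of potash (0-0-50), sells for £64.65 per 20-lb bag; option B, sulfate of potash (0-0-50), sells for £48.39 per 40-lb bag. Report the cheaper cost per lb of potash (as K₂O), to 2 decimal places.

£2.42 per lb K₂O (option B)

option A: K₂O per bag = 20 × 50% = 10 lb; cost = 64.65 / 10 = £6.4650/lb K₂O.
option B: K₂O per bag = 40 × 50% = 20 lb; cost = 48.39 / 20 = £2.4195/lb K₂O.
option B is cheaper.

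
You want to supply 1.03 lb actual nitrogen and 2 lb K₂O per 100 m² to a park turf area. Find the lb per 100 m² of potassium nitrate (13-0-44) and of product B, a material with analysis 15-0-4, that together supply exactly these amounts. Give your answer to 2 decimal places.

4.26 lb potassium nitrate, 3.18 lb product B

With a, b = lb per 100 m² of potassium nitrate and product B:
N: 0.13·a + 0.15·b = 1.03
K₂O: 0.44·a + 0.04·b = 2
Eliminate a: (row1) − 0.13/0.44·(row2) → 0.138182·b = 0.439091, so b = 3.17763.
Back-substitute: a = (1.03 − 0.15·3.17763) / 0.13 = 4.25658.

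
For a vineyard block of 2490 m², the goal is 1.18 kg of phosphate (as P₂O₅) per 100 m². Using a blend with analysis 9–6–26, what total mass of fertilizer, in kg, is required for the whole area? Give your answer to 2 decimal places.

Product per 100 m² = 1.18 / 6% = 19.6667 kg.
Total product = 19.6667 × 2490 / 100 = 489.7 kg.

489.70 kg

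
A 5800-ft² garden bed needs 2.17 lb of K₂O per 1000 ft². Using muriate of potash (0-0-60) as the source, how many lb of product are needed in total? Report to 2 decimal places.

Product per 1000 ft² = 2.17 / 60% = 3.61667 lb.
Total product = 3.61667 × 5800 / 1000 = 20.9767 lb.

20.98 lb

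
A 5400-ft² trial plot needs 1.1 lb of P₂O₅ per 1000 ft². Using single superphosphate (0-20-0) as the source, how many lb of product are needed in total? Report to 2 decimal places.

Product per 1000 ft² = 1.1 / 20% = 5.5 lb.
Total product = 5.5 × 5400 / 1000 = 29.7 lb.

29.70 lb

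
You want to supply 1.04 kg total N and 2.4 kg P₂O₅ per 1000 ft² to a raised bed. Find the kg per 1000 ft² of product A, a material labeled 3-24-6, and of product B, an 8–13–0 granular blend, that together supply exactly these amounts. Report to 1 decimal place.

With a, b = kg per 1000 ft² of product A and product B:
N: 0.03·a + 0.08·b = 1.04
P₂O₅: 0.24·a + 0.13·b = 2.4
From row1: a = (1.04 − 0.08·b) / 0.03.
Into row2: 0.24·(1.04 − 0.08·b)/0.03 + 0.13·b = 2.4 → b = 11.6078, a = 3.71242.

3.7 kg product A, 11.6 kg product B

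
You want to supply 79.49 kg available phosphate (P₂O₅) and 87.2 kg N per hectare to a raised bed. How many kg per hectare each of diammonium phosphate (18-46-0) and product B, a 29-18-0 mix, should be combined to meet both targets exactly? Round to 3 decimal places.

72.833 kg diammonium phosphate, 255.483 kg product B

Let a = kg of diammonium phosphate, b = kg of product B (per hectare).
P₂O₅: 0.46·a + 0.18·b = 79.49
N: 0.18·a + 0.29·b = 87.2
Solving simultaneously: a = 72.8327, b = 255.4832.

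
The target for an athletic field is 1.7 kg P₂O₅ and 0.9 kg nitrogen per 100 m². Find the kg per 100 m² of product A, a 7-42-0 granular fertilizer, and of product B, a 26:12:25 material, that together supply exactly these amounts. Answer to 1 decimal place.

3.3 kg product A, 2.6 kg product B

Let a = kg of product A, b = kg of product B (per 100 m²).
P₂O₅: 0.42·a + 0.12·b = 1.7
N: 0.07·a + 0.26·b = 0.9
Solving simultaneously: a = 3.31349, b = 2.56944.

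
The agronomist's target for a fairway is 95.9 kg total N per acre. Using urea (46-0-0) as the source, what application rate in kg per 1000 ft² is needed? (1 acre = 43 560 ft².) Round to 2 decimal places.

4.79 kg of product per thousand sq ft

Product per acre = 95.9 / 46% = 208.478 kg.
Convert to per 1000 ft²: 208.478 × 0.0229568 = 4.786 kg.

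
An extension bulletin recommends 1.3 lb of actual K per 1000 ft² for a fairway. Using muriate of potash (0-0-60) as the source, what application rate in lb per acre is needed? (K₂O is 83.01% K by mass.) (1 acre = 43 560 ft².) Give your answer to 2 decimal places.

As K₂O: 1.3 / 0.8301 = 1.56608 lb per 1000 ft².
Product per 1000 ft² = 1.56608 / 60% = 2.61013 lb.
Convert to per acre: 2.61013 × 43.56 = 113.697 lb.

113.70 lb of product per acre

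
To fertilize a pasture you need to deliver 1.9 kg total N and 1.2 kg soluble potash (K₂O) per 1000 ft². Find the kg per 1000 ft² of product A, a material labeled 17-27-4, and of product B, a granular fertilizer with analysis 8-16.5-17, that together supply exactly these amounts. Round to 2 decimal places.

8.83 kg product A, 4.98 kg product B

Per-1000 ft² balance (a = product A, b = product B):
N: 0.17·a + 0.08·b = 1.9
K₂O: 0.04·a + 0.17·b = 1.2
Eliminate a: (row1) − 0.17/0.04·(row2) → -0.6425·b = -3.2, so b = 4.98054.
Back-substitute: a = (1.9 − 0.08·4.98054) / 0.17 = 8.83268.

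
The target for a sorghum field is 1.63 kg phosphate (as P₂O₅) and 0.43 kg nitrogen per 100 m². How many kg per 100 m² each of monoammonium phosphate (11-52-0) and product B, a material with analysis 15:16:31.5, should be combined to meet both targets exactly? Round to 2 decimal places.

2.91 kg monoammonium phosphate, 0.73 kg product B

Per-100 m² balance (a = monoammonium phosphate, b = product B):
P₂O₅: 0.52·a + 0.16·b = 1.63
N: 0.11·a + 0.15·b = 0.43
Solving simultaneously: a = 2.90894, b = 0.733444.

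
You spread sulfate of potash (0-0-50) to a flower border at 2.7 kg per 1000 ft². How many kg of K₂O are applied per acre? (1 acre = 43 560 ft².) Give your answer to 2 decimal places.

58.81 kg K₂O per acre

K₂O per 1000 ft² = 2.7 × 50% = 1.35 kg.
Convert to per acre: 1.35 × 43.56 = 58.806 kg.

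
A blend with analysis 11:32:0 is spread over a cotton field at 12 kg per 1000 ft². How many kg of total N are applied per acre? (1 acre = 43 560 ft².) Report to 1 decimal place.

57.5 kg N per acre

nitrogen per 1000 ft² = 12 × 11% = 1.32 kg.
Convert to per acre: 1.32 × 43.56 = 57.4992 kg.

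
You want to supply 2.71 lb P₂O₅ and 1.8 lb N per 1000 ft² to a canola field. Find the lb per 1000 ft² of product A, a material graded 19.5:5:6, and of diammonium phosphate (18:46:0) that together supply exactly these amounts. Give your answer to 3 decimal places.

4.216 lb product A, 5.433 lb diammonium phosphate

With a, b = lb per 1000 ft² of product A and diammonium phosphate:
P₂O₅: 0.05·a + 0.46·b = 2.71
N: 0.195·a + 0.18·b = 1.8
From row1: a = (2.71 − 0.46·b) / 0.05.
Into row2: 0.195·(2.71 − 0.46·b)/0.05 + 0.18·b = 1.8 → b = 5.43309, a = 4.21561.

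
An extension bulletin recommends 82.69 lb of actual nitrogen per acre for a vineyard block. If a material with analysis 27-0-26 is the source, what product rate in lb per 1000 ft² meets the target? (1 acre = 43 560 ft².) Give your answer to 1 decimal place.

Product per acre = 82.69 / 27% = 306.259 lb.
Convert to per 1000 ft²: 306.259 × 0.0229568 = 7.03075 lb.

7.0 lb of product per thousand sq ft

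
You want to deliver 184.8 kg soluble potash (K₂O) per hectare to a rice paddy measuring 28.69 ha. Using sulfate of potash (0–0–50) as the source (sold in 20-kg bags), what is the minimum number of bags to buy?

531 bags

Product per hectare = 184.8 / 50% = 369.6 kg.
Total product = 369.6 × 28.69 = 10603.8 kg.
Bags = ⌈10603.8 / 20⌉ = 531.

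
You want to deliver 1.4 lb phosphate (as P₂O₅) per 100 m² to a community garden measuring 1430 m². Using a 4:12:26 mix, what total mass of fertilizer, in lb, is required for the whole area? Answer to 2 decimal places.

166.83 lb

Product per 100 m² = 1.4 / 12% = 11.6667 lb.
Total product = 11.6667 × 1430 / 100 = 166.833 lb.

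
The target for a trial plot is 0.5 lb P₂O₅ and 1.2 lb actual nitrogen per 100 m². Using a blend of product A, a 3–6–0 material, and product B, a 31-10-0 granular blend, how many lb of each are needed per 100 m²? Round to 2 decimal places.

With a, b = lb per 100 m² of product A and product B:
P₂O₅: 0.06·a + 0.1·b = 0.5
N: 0.03·a + 0.31·b = 1.2
Eliminate a: (row1) − 0.06/0.03·(row2) → -0.52·b = -1.9, so b = 3.65385.
Back-substitute: a = (0.5 − 0.1·3.65385) / 0.06 = 2.24359.

2.24 lb product A, 3.65 lb product B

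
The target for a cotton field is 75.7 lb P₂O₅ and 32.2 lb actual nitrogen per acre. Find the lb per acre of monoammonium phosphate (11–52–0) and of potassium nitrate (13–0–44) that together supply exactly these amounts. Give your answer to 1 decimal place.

Per-acre balance (a = monoammonium phosphate, b = potassium nitrate):
P₂O₅: 0.52·a + 0·b = 75.7
N: 0.11·a + 0.13·b = 32.2
Eliminate a: (row1) − 0.52/0.11·(row2) → -0.614545·b = -76.5182, so b = 124.512.
Back-substitute: a = (75.7 − 0·124.512) / 0.52 = 145.577.

145.6 lb monoammonium phosphate, 124.5 lb potassium nitrate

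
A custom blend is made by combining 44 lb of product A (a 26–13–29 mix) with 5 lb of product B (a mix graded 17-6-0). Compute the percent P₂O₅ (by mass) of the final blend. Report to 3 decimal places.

12.286% P₂O₅

Total mass = 44 + 5 = 49 lb.
P₂O₅ mass = 13%×44 + 6%×5 = 6.02 lb.
% P₂O₅ = 6.02 / 49 = 12.2857%.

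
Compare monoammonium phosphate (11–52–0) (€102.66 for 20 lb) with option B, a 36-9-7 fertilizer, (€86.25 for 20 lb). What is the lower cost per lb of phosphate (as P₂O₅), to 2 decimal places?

€9.87 per lb P₂O₅ (monoammonium phosphate)

monoammonium phosphate: P₂O₅ per bag = 20 × 52% = 10.4 lb; cost = 102.66 / 10.4 = €9.8712/lb P₂O₅.
option B: P₂O₅ per bag = 20 × 9% = 1.8 lb; cost = 86.25 / 1.8 = €47.9167/lb P₂O₅.
monoammonium phosphate is cheaper.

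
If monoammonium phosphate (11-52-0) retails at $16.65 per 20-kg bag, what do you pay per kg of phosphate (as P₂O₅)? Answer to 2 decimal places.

P₂O₅ in bag = 20 × 52% = 10.4 kg.
Cost per kg P₂O₅ = $16.65 / 10.4 = $1.6010.

$1.60 per kg P₂O₅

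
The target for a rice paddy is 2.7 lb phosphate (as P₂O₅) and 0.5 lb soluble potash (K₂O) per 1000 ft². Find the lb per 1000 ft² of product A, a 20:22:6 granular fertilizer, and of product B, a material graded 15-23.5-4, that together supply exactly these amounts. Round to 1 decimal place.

With a, b = lb per 1000 ft² of product A and product B:
P₂O₅: 0.22·a + 0.235·b = 2.7
K₂O: 0.06·a + 0.04·b = 0.5
Solving simultaneously: a = 1.79245, b = 9.81132.

1.8 lb product A, 9.8 lb product B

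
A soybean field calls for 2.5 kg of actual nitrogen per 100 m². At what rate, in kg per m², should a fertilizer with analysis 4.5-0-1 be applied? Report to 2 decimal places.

Product per 100 m² = 2.5 / 4.5% = 55.5556 kg.
Convert to per m²: 55.5556 × 0.01 = 0.555556 kg.

0.56 kg of product per sq m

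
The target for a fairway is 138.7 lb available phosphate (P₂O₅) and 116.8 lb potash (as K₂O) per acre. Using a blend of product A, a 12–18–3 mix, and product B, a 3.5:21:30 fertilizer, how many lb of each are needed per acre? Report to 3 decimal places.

Let a = lb of product A, b = lb of product B (per acre).
P₂O₅: 0.18·a + 0.21·b = 138.7
K₂O: 0.03·a + 0.3·b = 116.8
Eliminate a: (row1) − 0.18/0.03·(row2) → -1.59·b = -562.1, so b = 353.52201.
Back-substitute: a = (138.7 − 0.21·353.52201) / 0.18 = 358.1132.

358.113 lb product A, 353.522 lb product B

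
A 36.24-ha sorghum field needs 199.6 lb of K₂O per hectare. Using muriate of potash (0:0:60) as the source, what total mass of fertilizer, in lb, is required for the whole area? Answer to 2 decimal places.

Product per hectare = 199.6 / 60% = 332.667 lb.
Total product = 332.667 × 36.24 = 12055.84 lb.

12055.84 lb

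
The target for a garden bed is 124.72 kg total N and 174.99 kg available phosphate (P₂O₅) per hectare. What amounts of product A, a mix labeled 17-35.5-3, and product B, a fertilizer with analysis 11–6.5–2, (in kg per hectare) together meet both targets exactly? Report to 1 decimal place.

Let a = kg of product A, b = kg of product B (per hectare).
N: 0.17·a + 0.11·b = 124.72
P₂O₅: 0.355·a + 0.065·b = 174.99
Eliminate b: (row1) − 0.11/0.065·(row2) → -0.430769·a = -171.417, so a = 397.932.
Then b = (174.99 − 0.355·397.932) / 0.065 = 518.832.

397.9 kg product A, 518.8 kg product B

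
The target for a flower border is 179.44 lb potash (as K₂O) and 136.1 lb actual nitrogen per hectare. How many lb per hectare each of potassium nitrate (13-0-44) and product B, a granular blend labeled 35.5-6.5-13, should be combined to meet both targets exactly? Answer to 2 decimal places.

330.28 lb potassium nitrate, 262.43 lb product B

With a, b = lb per hectare of potassium nitrate and product B:
K₂O: 0.44·a + 0.13·b = 179.44
N: 0.13·a + 0.355·b = 136.1
From row1: a = (179.44 − 0.13·b) / 0.44.
Into row2: 0.13·(179.44 − 0.13·b)/0.44 + 0.355·b = 136.1 → b = 262.432, a = 330.281.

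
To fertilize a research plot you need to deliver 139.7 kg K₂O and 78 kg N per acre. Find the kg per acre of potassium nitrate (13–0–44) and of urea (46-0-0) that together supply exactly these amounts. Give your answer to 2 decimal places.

317.50 kg potassium nitrate, 79.84 kg urea

Let a = kg of potassium nitrate, b = kg of urea (per acre).
K₂O: 0.44·a + 0·b = 139.7
N: 0.13·a + 0.46·b = 78
Eliminate a: (row1) − 0.44/0.13·(row2) → -1.55692·b = -124.3, so b = 79.837.
Back-substitute: a = (139.7 − 0·79.837) / 0.44 = 317.5.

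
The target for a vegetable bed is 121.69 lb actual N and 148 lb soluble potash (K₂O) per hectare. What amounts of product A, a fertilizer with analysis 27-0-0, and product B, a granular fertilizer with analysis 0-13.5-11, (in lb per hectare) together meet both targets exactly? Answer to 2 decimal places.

Per-hectare balance (a = product A, b = product B):
N: 0.27·a + 0·b = 121.69
K₂O: 0·a + 0.11·b = 148
Solving simultaneously: a = 450.704, b = 1345.4545.

450.70 lb product A, 1345.45 lb product B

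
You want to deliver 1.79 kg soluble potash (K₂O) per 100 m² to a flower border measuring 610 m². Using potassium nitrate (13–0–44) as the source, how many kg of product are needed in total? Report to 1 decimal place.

24.8 kg

Product per 100 m² = 1.79 / 44% = 4.06818 kg.
Total product = 4.06818 × 610 / 100 = 24.8159 kg.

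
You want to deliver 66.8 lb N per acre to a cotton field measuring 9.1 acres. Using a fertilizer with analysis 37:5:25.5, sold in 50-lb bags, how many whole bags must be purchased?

Product per acre = 66.8 / 37% = 180.541 lb.
Total product = 180.541 × 9.1 = 1642.92 lb.
Bags = ⌈1642.92 / 50⌉ = 33.

33 bags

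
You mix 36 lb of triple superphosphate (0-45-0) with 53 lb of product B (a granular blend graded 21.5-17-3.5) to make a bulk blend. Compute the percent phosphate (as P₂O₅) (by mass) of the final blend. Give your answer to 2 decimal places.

Total mass = 36 + 53 = 89 lb.
P₂O₅ mass = 45%×36 + 17%×53 = 25.21 lb.
% P₂O₅ = 25.21 / 89 = 28.3258%.

28.33% P₂O₅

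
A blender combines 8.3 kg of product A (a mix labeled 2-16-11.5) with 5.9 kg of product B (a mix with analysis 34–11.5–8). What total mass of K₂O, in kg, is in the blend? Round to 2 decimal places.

1.43 kg K₂O

K₂O mass = 11.5%×8.3 + 8%×5.9 = 1.4265 kg.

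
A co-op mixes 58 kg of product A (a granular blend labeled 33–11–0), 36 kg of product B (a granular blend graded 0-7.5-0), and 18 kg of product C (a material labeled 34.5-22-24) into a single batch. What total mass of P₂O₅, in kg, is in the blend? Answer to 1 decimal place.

13.0 kg P₂O₅

P₂O₅ mass = 11%×58 + 7.5%×36 + 22%×18 = 13.04 kg.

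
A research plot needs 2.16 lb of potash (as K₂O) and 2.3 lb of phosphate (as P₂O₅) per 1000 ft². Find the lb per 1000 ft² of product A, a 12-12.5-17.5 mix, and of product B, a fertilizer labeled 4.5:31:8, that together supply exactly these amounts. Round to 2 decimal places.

10.97 lb product A, 2.99 lb product B

Per-1000 ft² balance (a = product A, b = product B):
K₂O: 0.175·a + 0.08·b = 2.16
P₂O₅: 0.125·a + 0.31·b = 2.3
From row1: a = (2.16 − 0.08·b) / 0.175.
Into row2: 0.125·(2.16 − 0.08·b)/0.175 + 0.31·b = 2.3 → b = 2.99435, a = 10.974.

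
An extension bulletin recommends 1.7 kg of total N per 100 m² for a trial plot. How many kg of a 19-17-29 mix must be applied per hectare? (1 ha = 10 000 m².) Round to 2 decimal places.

Product per 100 m² = 1.7 / 19% = 8.94737 kg.
Convert to per hectare: 8.94737 × 100 = 894.737 kg.

894.74 kg of product per hectare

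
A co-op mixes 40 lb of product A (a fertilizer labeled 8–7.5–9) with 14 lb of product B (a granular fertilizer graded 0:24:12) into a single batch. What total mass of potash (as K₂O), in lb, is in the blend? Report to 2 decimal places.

K₂O mass = 9%×40 + 12%×14 = 5.28 lb.

5.28 lb K₂O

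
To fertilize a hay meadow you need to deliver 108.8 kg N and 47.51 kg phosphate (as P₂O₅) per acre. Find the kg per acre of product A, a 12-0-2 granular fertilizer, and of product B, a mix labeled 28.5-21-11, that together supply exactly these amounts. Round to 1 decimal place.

Let a = kg of product A, b = kg of product B (per acre).
N: 0.12·a + 0.285·b = 108.8
P₂O₅: 0·a + 0.21·b = 47.51
Solving simultaneously: a = 369.351, b = 226.238.

369.4 kg product A, 226.2 kg product B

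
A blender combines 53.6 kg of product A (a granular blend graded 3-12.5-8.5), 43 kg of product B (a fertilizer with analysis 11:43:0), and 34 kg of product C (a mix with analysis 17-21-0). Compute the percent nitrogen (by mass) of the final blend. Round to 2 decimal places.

9.28% N

Total mass = 53.6 + 43 + 34 = 130.6 kg.
N mass = 3%×53.6 + 11%×43 + 17%×34 = 12.118 kg.
% N = 12.118 / 130.6 = 9.27871%.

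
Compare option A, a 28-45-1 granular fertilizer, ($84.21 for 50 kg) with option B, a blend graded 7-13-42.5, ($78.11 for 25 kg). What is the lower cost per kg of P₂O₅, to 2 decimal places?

$3.74 per kg P₂O₅ (option A)

option A: P₂O₅ per bag = 50 × 45% = 22.5 kg; cost = 84.21 / 22.5 = $3.7427/kg P₂O₅.
option B: P₂O₅ per bag = 25 × 13% = 3.25 kg; cost = 78.11 / 3.25 = $24.0338/kg P₂O₅.
option A is cheaper.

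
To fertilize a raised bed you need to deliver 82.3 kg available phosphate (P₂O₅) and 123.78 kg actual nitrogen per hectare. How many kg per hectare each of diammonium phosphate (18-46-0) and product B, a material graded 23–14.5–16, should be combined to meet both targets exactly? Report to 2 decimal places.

Let a = kg of diammonium phosphate, b = kg of product B (per hectare).
P₂O₅: 0.46·a + 0.145·b = 82.3
N: 0.18·a + 0.23·b = 123.78
From row1: a = (82.3 − 0.145·b) / 0.46.
Into row2: 0.18·(82.3 − 0.145·b)/0.46 + 0.23·b = 123.78 → b = 528.542, a = 12.3074.

12.31 kg diammonium phosphate, 528.54 kg product B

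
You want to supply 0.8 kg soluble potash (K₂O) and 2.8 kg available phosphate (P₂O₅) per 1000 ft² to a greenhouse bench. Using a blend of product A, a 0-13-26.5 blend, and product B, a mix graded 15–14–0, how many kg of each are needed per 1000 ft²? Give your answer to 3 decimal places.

3.019 kg product A, 17.197 kg product B

Let a = kg of product A, b = kg of product B (per 1000 ft²).
K₂O: 0.265·a + 0·b = 0.8
P₂O₅: 0.13·a + 0.14·b = 2.8
Solving simultaneously: a = 3.01887, b = 17.1968.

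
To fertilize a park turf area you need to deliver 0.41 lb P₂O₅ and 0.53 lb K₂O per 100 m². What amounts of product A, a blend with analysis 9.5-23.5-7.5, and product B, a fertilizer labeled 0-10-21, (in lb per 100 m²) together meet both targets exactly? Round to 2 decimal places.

0.79 lb product A, 2.24 lb product B

Per-100 m² balance (a = product A, b = product B):
P₂O₅: 0.235·a + 0.1·b = 0.41
K₂O: 0.075·a + 0.21·b = 0.53
Solving simultaneously: a = 0.79092, b = 2.24134.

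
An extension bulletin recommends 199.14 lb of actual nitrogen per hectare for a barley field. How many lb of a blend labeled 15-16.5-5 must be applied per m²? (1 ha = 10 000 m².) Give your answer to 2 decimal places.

0.13 lb of product per sq m

Product per hectare = 199.14 / 15% = 1327.6 lb.
Convert to per m²: 1327.6 × 0.0001 = 0.13276 lb.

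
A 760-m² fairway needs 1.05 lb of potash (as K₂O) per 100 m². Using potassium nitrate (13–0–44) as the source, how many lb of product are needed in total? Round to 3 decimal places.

18.136 lb

Product per 100 m² = 1.05 / 44% = 2.38636 lb.
Total product = 2.38636 × 760 / 100 = 18.1364 lb.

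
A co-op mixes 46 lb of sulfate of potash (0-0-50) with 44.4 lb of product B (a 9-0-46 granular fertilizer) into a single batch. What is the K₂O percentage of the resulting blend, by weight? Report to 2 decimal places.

48.04% K₂O

Total mass = 46 + 44.4 = 90.4 lb.
K₂O mass = 50%×46 + 46%×44.4 = 43.424 lb.
% K₂O = 43.424 / 90.4 = 48.0354%.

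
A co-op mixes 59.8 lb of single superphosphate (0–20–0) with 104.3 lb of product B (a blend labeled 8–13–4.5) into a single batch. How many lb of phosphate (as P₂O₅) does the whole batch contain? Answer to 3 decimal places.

P₂O₅ mass = 20%×59.8 + 13%×104.3 = 25.519 lb.

25.519 lb P₂O₅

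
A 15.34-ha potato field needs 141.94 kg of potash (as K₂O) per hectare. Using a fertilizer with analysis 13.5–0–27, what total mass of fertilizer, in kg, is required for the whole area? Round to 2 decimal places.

Product per hectare = 141.94 / 27% = 525.704 kg.
Total product = 525.704 × 15.34 = 8064.2948 kg.

8064.29 kg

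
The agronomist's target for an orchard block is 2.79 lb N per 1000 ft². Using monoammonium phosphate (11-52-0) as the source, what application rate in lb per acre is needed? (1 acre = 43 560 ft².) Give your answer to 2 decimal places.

Product per 1000 ft² = 2.79 / 11% = 25.3636 lb.
Convert to per acre: 25.3636 × 43.56 = 1104.84 lb.

1104.84 lb of product per acre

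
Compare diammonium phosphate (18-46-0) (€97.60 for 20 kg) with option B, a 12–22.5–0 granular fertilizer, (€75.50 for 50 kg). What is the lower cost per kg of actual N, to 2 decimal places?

diammonium phosphate: N per bag = 20 × 18% = 3.6 kg; cost = 97.60 / 3.6 = €27.1111/kg N.
option B: N per bag = 50 × 12% = 6 kg; cost = 75.50 / 6 = €12.5833/kg N.
option B is cheaper.

€12.58 per kg N (option B)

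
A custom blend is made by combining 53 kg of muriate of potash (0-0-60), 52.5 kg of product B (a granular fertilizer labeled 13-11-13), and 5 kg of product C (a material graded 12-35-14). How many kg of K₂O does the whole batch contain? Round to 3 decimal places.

39.325 kg K₂O

K₂O mass = 60%×53 + 13%×52.5 + 14%×5 = 39.325 kg.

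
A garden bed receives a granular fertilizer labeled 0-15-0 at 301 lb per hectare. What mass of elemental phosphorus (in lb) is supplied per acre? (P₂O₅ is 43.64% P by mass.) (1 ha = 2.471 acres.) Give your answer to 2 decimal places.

7.97 lb P per acre

P₂O₅ per hectare = 301 × 15% = 45.15 lb.
Elemental P = 45.15 × 0.4364 = 19.7035 lb per hectare.
Convert to per acre: 19.7035 × 0.404694 = 7.97388 lb.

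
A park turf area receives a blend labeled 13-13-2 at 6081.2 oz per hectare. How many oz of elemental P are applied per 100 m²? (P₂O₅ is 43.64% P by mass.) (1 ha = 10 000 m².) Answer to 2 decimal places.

3.45 oz P per hundred sq m

P₂O₅ per hectare = 6081.2 × 13% = 790.556 oz.
Elemental P = 790.556 × 0.4364 = 344.999 oz per hectare.
Convert to per 100 m²: 344.999 × 0.01 = 3.44999 oz.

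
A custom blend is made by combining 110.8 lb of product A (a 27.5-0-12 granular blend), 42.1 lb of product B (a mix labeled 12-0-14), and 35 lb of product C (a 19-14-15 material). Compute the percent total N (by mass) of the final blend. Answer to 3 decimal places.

22.444% N

Total mass = 110.8 + 42.1 + 35 = 187.9 lb.
N mass = 27.5%×110.8 + 12%×42.1 + 19%×35 = 42.172 lb.
% N = 42.172 / 187.9 = 22.4439%.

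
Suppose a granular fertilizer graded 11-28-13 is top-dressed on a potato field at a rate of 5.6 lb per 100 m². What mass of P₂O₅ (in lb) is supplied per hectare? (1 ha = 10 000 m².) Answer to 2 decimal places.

156.80 lb P₂O₅ per hectare

P₂O₅ per 100 m² = 5.6 × 28% = 1.568 lb.
Convert to per hectare: 1.568 × 100 = 156.8 lb.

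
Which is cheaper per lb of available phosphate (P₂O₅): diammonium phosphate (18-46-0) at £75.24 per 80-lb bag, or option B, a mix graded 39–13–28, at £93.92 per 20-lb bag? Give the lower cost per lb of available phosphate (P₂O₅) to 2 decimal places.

diammonium phosphate: P₂O₅ per bag = 80 × 46% = 36.8 lb; cost = 75.24 / 36.8 = £2.0446/lb P₂O₅.
option B: P₂O₅ per bag = 20 × 13% = 2.6 lb; cost = 93.92 / 2.6 = £36.1231/lb P₂O₅.
diammonium phosphate is cheaper.

£2.04 per lb P₂O₅ (diammonium phosphate)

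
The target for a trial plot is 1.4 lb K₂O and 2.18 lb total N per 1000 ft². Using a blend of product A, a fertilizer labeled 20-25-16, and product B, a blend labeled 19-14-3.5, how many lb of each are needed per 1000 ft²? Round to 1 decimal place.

With a, b = lb per 1000 ft² of product A and product B:
K₂O: 0.16·a + 0.035·b = 1.4
N: 0.2·a + 0.19·b = 2.18
Eliminate b: (row1) − 0.035/0.19·(row2) → 0.123158·a = 0.998421, so a = 8.10684.
Then b = (2.18 − 0.2·8.10684) / 0.19 = 2.94017.

8.1 lb product A, 2.9 lb product B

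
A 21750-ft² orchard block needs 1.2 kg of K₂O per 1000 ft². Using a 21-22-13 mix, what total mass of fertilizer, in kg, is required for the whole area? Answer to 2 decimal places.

200.77 kg

Product per 1000 ft² = 1.2 / 13% = 9.23077 kg.
Total product = 9.23077 × 21750 / 1000 = 200.769 kg.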